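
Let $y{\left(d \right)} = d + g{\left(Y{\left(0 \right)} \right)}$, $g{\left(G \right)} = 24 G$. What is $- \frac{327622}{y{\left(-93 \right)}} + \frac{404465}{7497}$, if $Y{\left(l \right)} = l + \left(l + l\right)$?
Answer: $\frac{831265793}{232407} \approx 3576.8$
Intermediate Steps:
$Y{\left(l \right)} = 3 l$ ($Y{\left(l \right)} = l + 2 l = 3 l$)
$y{\left(d \right)} = d$ ($y{\left(d \right)} = d + 24 \cdot 3 \cdot 0 = d + 24 \cdot 0 = d + 0 = d$)
$- \frac{327622}{y{\left(-93 \right)}} + \frac{404465}{7497} = - \frac{327622}{-93} + \frac{404465}{7497} = \left(-327622\right) \left(- \frac{1}{93}\right) + 404465 \cdot \frac{1}{7497} = \frac{327622}{93} + \frac{404465}{7497} = \frac{831265793}{232407}$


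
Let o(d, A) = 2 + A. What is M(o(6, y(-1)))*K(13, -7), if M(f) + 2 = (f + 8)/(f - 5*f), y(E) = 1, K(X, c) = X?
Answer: -455/12 ≈ -37.917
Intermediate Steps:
M(f) = -2 - (8 + f)/(4*f) (M(f) = -2 + (f + 8)/(f - 5*f) = -2 + (8 + f)/((-4*f)) = -2 + (8 + f)*(-1/(4*f)) = -2 - (8 + f)/(4*f))
M(o(6, y(-1)))*K(13, -7) = (-9/4 - 2/(2 + 1))*13 = (-9/4 - 2/3)*13 = -35/12*13 = -455/12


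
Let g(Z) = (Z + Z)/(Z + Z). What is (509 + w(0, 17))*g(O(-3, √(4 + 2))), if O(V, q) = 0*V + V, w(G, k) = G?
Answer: 509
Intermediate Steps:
O(V, q) = V (O(V, q) = 0 + V = V)
g(Z) = 1 (g(Z) = (2*Z)/((2*Z)) = (2*Z)*(1/(2*Z)) = 1)
(509 + w(0, 17))*g(O(-3, √(4 + 2))) = (509 + 0)*1 = 509*1 = 509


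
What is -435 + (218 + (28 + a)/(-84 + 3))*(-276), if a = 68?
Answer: -542483/9 ≈ -60276.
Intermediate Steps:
-435 + (218 + (28 + a)/(-84 + 3))*(-276) = -435 + (218 + (28 + 68)/(-84 + 3))*(-276) = -435 + (218 + 96/(-81))*(-276) = -435 + (218 + 96*(-1/81))*(-276) = -435 + (218 - 32/27)*(-276) = -435 + (5854/27)*(-276) = -435 - 538568/9 = -542483/9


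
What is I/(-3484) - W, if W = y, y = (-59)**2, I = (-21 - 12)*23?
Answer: -12127045/3484 ≈ -3480.8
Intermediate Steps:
I = -759 (I = -33*23 = -759)
y = 3481
W = 3481
I/(-3484) - W = -759/(-3484) - 1*3481 = -759*(-1/3484) - 3481 = 759/3484 - 3481 = -12127045/3484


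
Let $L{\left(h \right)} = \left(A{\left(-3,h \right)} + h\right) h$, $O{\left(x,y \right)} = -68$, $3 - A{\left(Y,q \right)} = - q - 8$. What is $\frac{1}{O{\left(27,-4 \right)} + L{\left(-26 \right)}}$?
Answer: $\frac{1}{998} \approx 0.001002$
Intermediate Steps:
$A{\left(Y,q \right)} = 11 + q$ ($A{\left(Y,q \right)} = 3 - \left(- q - 8\right) = 3 - \left(-8 - q\right) = 3 + \left(8 + q\right) = 11 + q$)
$L{\left(h \right)} = h \left(11 + 2 h\right)$ ($L{\left(h \right)} = \left(\left(11 + h\right) + h\right) h = \left(11 + 2 h\right) h = h \left(11 + 2 h\right)$)
$\frac{1}{O{\left(27,-4 \right)} + L{\left(-26 \right)}} = \frac{1}{-68 - 26 \left(11 + 2 \left(-26\right)\right)} = \frac{1}{-68 - 26 \left(11 - 52\right)} = \frac{1}{-68 - -1066} = \frac{1}{-68 + 1066} = \frac{1}{998}$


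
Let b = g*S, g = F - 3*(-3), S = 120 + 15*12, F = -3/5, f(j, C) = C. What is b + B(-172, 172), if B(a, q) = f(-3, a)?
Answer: 2348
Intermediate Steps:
B(a, q) = a
F = -⅗ (F = -3*⅕ = -⅗ ≈ -0.60000)
S = 300 (S = 120 + 180 = 300)
g = 42/5 (g = -⅗ - 3*(-3) = -⅗ + 9 = 42/5 ≈ 8.4000)
b = 2520 (b = (42/5)*300 = 2520)
b + B(-172, 172) = 2520 - 172 = 2348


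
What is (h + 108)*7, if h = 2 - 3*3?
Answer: 707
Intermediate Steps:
h = -7 (h = 2 - 9 = -7)
(h + 108)*7 = (-7 + 108)*7 = 101*7 = 707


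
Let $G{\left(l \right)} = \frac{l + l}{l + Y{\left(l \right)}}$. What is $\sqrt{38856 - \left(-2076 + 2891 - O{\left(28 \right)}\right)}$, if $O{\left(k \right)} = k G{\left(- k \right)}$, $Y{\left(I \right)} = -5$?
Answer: $\frac{47 \sqrt{18777}}{33} \approx 195.16$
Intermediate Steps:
$G{\left(l \right)} = \frac{2 l}{-5 + l}$ ($G{\left(l \right)} = \frac{l + l}{l - 5} = \frac{2 l}{-5 + l}$)
$O{\left(k \right)} = - \frac{2 k^{2}}{-5 - k}$ ($O{\left(k \right)} = k \frac{2 \left(- k\right)}{-5 - k} = k \left(- \frac{2 k}{-5 - k}\right) = - \frac{2 k^{2}}{-5 - k}$)
$\sqrt{38856 - \left(-2076 + 2891 - O{\left(28 \right)}\right)} = \sqrt{38856 - \left(-2076 + 2891 - \frac{2 \cdot 28^{2}}{5 + 28}\right)} = \sqrt{38856 + \left(2 \cdot 784 \cdot \frac{1}{33} - \left(-2076 + 2891\right)\right)} = \sqrt{38856 + \left(2 \cdot 784 \cdot \frac{1}{33} - 815\right)} = \sqrt{38856 + \left(\frac{1568}{33} - 815\right)} = \sqrt{38856 - \frac{25327}{33}} = \sqrt{\frac{1256921}{33}} = \frac{47 \sqrt{18777}}{33}$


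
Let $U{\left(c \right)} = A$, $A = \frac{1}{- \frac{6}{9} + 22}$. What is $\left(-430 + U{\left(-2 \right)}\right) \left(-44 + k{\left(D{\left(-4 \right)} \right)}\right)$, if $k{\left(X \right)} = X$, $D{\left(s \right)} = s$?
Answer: $\frac{82551}{4} \approx 20638.0$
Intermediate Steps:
$A = \frac{3}{64}$ ($A = \frac{1}{\left(-6\right) \frac{1}{9} + 22} = \frac{1}{- \frac{2}{3} + 22} = \frac{1}{\frac{64}{3}} = \frac{3}{64} \approx 0.046875$)
$U{\left(c \right)} = \frac{3}{64}$
$\left(-430 + U{\left(-2 \right)}\right) \left(-44 + k{\left(D{\left(-4 \right)} \right)}\right) = \left(-430 + \frac{3}{64}\right) \left(-44 - 4\right) = \left(- \frac{27517}{64}\right) \left(-48\right) = \frac{82551}{4}$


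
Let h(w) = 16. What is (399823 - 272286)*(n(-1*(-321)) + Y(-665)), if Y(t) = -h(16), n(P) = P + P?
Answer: 79838162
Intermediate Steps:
n(P) = 2*P
Y(t) = -16 (Y(t) = -1*16 = -16)
(399823 - 272286)*(n(-1*(-321)) + Y(-665)) = (399823 - 272286)*(2*(-1*(-321)) - 16) = 127537*(2*321 - 16) = 127537*(642 - 16) = 127537*626 = 79838162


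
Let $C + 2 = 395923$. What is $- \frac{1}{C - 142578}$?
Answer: $- \frac{1}{253343} \approx -3.9472 \cdot 10^{-6}$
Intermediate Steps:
$C = 395921$ ($C = -2 + 395923 = 395921$)
$- \frac{1}{C - 142578} = - \frac{1}{395921 - 142578} = - \frac{1}{253343}$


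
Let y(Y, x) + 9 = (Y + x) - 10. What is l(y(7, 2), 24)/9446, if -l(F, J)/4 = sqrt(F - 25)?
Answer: -2*I*sqrt(35)/4723 ≈ -0.0025052*I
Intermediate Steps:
y(Y, x) = -19 + Y + x (y(Y, x) = -9 + ((Y + x) - 10) = -9 + (-10 + Y + x) = -19 + Y + x)
l(F, J) = -4*sqrt(-25 + F) (l(F, J) = -4*sqrt(F - 25) = -4*sqrt(-25 + F))
l(y(7, 2), 24)/9446 = -4*sqrt(-25 + (-19 + 7 + 2))/9446 = -4*sqrt(-25 - 10)*(1/9446) = -4*I*sqrt(35)*(1/9446) = -2*I*sqrt(35)/4723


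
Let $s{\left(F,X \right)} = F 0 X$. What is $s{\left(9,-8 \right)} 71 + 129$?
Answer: $129$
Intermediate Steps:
$s{\left(F,X \right)} = 0$ ($s{\left(F,X \right)} = 0 X = 0$)
$s{\left(9,-8 \right)} 71 + 129 = 0 \cdot 71 + 129 = 0 + 129 = 129$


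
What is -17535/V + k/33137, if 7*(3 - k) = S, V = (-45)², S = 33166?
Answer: -39376378/4473495 ≈ -8.8022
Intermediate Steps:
V = 2025
k = -4735 (k = 3 - ⅐*33166 = 3 - 4738 = -4735)
-17535/V + k/33137 = -17535/2025 - 4735/33137 = -17535*1/2025 - 4735*1/33137 = -1169/135 - 4735/33137 = -39376378/4473495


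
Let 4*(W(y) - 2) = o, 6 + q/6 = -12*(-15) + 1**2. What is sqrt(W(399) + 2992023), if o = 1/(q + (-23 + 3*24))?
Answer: 3*sqrt(1606120349911)/2198 ≈ 1729.7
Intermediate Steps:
q = 1050 (q = -36 + 6*(-12*(-15) + 1**2) = -36 + 6*(180 + 1) = -36 + 6*181 = -36 + 1086 = 1050)
o = 1/1099 (o = 1/(1050 + (-23 + 3*24)) = 1/(1050 + (-23 + 72)) = 1/(1050 + 49) = 1/1099 ≈ 0.00090992)
W(y) = 8793/4396 (W(y) = 2 + (1/4)*(1/1099) = 2 + 1/4396 = 8793/4396)
sqrt(W(399) + 2992023) = sqrt(8793/4396 + 2992023) = sqrt(13152941901/4396) = 3*sqrt(1606120349911)/2198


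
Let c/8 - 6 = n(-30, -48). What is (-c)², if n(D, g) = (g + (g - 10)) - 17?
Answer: 876096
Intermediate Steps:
n(D, g) = -27 + 2*g (n(D, g) = (g + (-10 + g)) - 17 = (-10 + 2*g) - 17 = -27 + 2*g)
c = -936 (c = 48 + 8*(-27 + 2*(-48)) = 48 + 8*(-27 - 96) = 48 + 8*(-123) = 48 - 984 = -936)
(-c)² = (-1*(-936))² = 936² = 876096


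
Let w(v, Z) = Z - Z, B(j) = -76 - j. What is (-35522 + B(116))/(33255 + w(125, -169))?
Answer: -35714/33255 ≈ -1.0739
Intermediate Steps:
w(v, Z) = 0
(-35522 + B(116))/(33255 + w(125, -169)) = (-35522 + (-76 - 1*116))/(33255 + 0) = (-35522 + (-76 - 116))/33255 = (-35522 - 192)*(1/33255) = -35714*1/33255 = -35714/33255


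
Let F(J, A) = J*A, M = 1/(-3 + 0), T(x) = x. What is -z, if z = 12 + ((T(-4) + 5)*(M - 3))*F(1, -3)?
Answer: -22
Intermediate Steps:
M = -⅓ (M = 1/(-3) = -⅓ ≈ -0.33333)
F(J, A) = A*J
z = 22 (z = 12 + ((-4 + 5)*(-⅓ - 3))*(-3*1) = 12 + (1*(-10/3))*(-3) = 12 - 10/3*(-3) = 12 + 10 = 22)
-z = -1*22 = -22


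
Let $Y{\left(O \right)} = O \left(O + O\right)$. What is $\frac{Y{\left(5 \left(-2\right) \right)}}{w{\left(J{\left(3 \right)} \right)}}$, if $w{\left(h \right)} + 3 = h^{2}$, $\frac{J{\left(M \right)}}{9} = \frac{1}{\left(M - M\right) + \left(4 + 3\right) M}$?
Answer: $- \frac{4900}{69} \approx -71.015$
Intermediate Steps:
$Y{\left(O \right)} = 2 O^{2}$ ($Y{\left(O \right)} = O 2 O = 2 O^{2}$)
$J{\left(M \right)} = \frac{9}{7 M}$ ($J{\left(M \right)} = \frac{9}{\left(M - M\right) + \left(4 + 3\right) M} = \frac{9}{0 + 7 M} = \frac{9}{7 M}$)
$w{\left(h \right)} = -3 + h^{2}$
$\frac{Y{\left(5 \left(-2\right) \right)}}{w{\left(J{\left(3 \right)} \right)}} = \frac{2 \left(5 \left(-2\right)\right)^{2}}{-3 + \left(\frac{9}{7 \cdot 3}\right)^{2}} = \frac{2 \left(-10\right)^{2}}{-3 + \left(\frac{9}{7} \cdot \frac{1}{3}\right)^{2}} = \frac{2 \cdot 100}{-3 + \left(\frac{3}{7}\right)^{2}} = \frac{200}{-3 + \frac{9}{49}} = \frac{200}{- \frac{138}{49}} = 200 \left(- \frac{49}{138}\right) = - \frac{4900}{69}$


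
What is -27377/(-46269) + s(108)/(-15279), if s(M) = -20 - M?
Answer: 141405205/235648017 ≈ 0.60007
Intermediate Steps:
-27377/(-46269) + s(108)/(-15279) = -27377/(-46269) + (-20 - 1*108)/(-15279) = -27377*(-1/46269) + (-20 - 108)*(-1/15279) = 27377/46269 - 128*(-1/15279) = 27377/46269 + 128/15279 = 141405205/235648017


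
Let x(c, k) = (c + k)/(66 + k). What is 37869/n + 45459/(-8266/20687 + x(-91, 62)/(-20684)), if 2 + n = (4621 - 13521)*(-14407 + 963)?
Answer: -33100753773600921350783/290940370788619398 ≈ -1.1377e+5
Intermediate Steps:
n = 119651598 (n = -2 + (4621 - 13521)*(-14407 + 963) = -2 - 8900*(-13444) = -2 + 119651600 = 119651598)
x(c, k) = (c + k)/(66 + k)
37869/n + 45459/(-8266/20687 + x(-91, 62)/(-20684)) = 37869/119651598 + 45459/(-8266/20687 + ((-91 + 62)/(66 + 62))/(-20684)) = 37869*(1/119651598) + 45459/(-8266*1/20687 + (-29/128)*(-1/20684)) = 12623/39883866 + 45459/(-8266/20687 + ((1/128)*(-29))*(-1/20684)) = 12623/39883866 + 45459/(-8266/20687 - 29/128*(-1/20684)) = 12623/39883866 + 45459/(-8266/20687 + 29/2647552) = 12623/39883866 + 45459/(-21884064909/54769908224) = 12623/39883866 + 45459*(-54769908224/21884064909) = 12623/39883866 - 829928419318272/7294688303 = -33100753773600921350783/290940370788619398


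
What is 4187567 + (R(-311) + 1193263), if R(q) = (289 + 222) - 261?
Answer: 5381080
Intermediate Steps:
R(q) = 250 (R(q) = 511 - 261 = 250)
4187567 + (R(-311) + 1193263) = 4187567 + (250 + 1193263) = 4187567 + 1193513 = 5381080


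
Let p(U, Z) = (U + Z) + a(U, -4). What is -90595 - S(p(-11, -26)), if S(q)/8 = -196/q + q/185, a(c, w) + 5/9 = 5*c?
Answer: -2564657707/28305 ≈ -90608.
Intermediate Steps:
a(c, w) = -5/9 + 5*c
p(U, Z) = -5/9 + Z + 6*U (p(U, Z) = (U + Z) + (-5/9 + 5*U) = -5/9 + Z + 6*U)
S(q) = -1568/q + 8*q/185 (S(q) = 8*(-196/q + q/185) = -1568/q + 8*q/185)
-90595 - S(p(-11, -26)) = -90595 - (-1568/(-5/9 - 26 + 6*(-11)) + 8*(-5/9 - 26 + 6*(-11))/185) = -90595 - (-1568/(-5/9 - 26 - 66) + 8*(-5/9 - 26 - 66)/185) = -90595 - (-1568/(-833/9) + (8/185)*(-833/9)) = -90595 - (-1568*(-9/833) - 6664/1665) = -90595 - (288/17 - 6664/1665) = -90595 - 1*366232/28305 = -90595 - 366232/28305 = -2564657707/28305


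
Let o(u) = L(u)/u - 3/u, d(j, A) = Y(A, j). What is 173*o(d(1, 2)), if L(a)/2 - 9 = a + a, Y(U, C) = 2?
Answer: 3979/2 ≈ 1989.5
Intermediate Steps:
d(j, A) = 2
L(a) = 18 + 4*a (L(a) = 18 + 2*(a + a) = 18 + 2*(2*a) = 18 + 4*a)
o(u) = -3/u + (18 + 4*u)/u (o(u) = (18 + 4*u)/u - 3/u = -3/u + (18 + 4*u)/u)
173*o(d(1, 2)) = 173*(4 + 15/2) = 173*(23/2) = 3979/2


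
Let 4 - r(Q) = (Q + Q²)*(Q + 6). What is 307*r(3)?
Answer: -31928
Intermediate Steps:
r(Q) = 4 - (6 + Q)*(Q + Q²) (r(Q) = 4 - (Q + Q²)*(Q + 6) = 4 - (Q + Q²)*(6 + Q) = 4 - (6 + Q)*(Q + Q²))
307*r(3) = 307*(4 - 1*3³ - 7*3² - 6*3) = 307*(4 - 1*27 - 7*9 - 18) = 307*(4 - 27 - 63 - 18) = 307*(-104) = -31928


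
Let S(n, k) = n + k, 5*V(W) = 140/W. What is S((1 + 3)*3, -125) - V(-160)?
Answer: -4513/40 ≈ -112.82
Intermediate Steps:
V(W) = 28/W (V(W) = (140/W)/5 = 28/W)
S(n, k) = k + n
S((1 + 3)*3, -125) - V(-160) = (-125 + (1 + 3)*3) - 28/(-160) = (-125 + 4*3) - 28*(-1)/160 = (-125 + 12) - 1*(-7/40) = -113 + 7/40 = -4513/40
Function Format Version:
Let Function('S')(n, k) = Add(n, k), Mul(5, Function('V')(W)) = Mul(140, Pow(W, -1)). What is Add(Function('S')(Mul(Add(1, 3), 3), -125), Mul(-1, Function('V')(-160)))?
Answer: Rational(-4513, 40) ≈ -112.82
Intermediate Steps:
Function('V')(W) = Mul(28, Pow(W, -1)) (Function('V')(W) = Mul(Rational(1, 5), Mul(140, Pow(W, -1))) = Mul(28, Pow(W, -1)))
Function('S')(n, k) = Add(k, n)
Add(Function('S')(Mul(Add(1, 3), 3), -125), Mul(-1, Function('V')(-160))) = Add(Add(-125, Mul(Add(1, 3), 3)), Mul(-1, Mul(28, Pow(-160, -1)))) = Add(Add(-125, Mul(4, 3)), Mul(-1, Mul(28, Rational(-1, 160)))) = Add(Add(-125, 12), Mul(-1, Rational(-7, 40))) = Add(-113, Rational(7, 40)) = Rational(-4513, 40)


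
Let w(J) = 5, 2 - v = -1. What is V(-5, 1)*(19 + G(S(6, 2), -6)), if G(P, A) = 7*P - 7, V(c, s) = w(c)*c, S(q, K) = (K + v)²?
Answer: -4675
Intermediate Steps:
v = 3 (v = 2 - 1*(-1) = 2 + 1 = 3)
S(q, K) = (3 + K)² (S(q, K) = (K + 3)² = (3 + K)²)
V(c, s) = 5*c
G(P, A) = -7 + 7*P
V(-5, 1)*(19 + G(S(6, 2), -6)) = (5*(-5))*(19 + (-7 + 7*(3 + 2)²)) = -25*(19 + (-7 + 7*5²)) = -25*(19 + (-7 + 7*25)) = -25*(19 + (-7 + 175)) = -25*(19 + 168) = -25*187 = -4675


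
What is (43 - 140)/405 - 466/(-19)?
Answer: 186887/7695 ≈ 24.287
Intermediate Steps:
(43 - 140)/405 - 466/(-19) = -97*1/405 - 466*(-1/19) = -97/405 + 466/19 = 186887/7695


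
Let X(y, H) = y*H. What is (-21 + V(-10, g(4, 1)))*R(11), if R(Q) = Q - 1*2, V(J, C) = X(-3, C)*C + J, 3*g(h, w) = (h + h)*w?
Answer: -471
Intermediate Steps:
X(y, H) = H*y
g(h, w) = 2*h*w/3 (g(h, w) = ((h + h)*w)/3 = ((2*h)*w)/3 = (2*h*w)/3 = 2*h*w/3)
V(J, C) = J - 3*C² (V(J, C) = (C*(-3))*C + J = (-3*C)*C + J = -3*C² + J = J - 3*C²)
R(Q) = -2 + Q (R(Q) = Q - 2 = -2 + Q)
(-21 + V(-10, g(4, 1)))*R(11) = (-21 + (-10 - 3*((⅔)*4*1)²))*(-2 + 11) = (-21 + (-10 - 3*(8/3)²))*9 = (-21 + (-10 - 3*64/9))*9 = (-21 + (-10 - 64/3))*9 = (-21 - 94/3)*9 = -157/3*9 = -471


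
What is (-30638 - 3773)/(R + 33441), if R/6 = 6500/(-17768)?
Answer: -76426831/74267586 ≈ -1.0291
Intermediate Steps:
R = -4875/2221 (R = 6*(6500/(-17768)) = 6*(6500*(-1/17768)) = 6*(-1625/4442) = -4875/2221 ≈ -2.1950)
(-30638 - 3773)/(R + 33441) = (-30638 - 3773)/(-4875/2221 + 33441) = -34411/74267586/2221 = -34411*2221/74267586 = -76426831/74267586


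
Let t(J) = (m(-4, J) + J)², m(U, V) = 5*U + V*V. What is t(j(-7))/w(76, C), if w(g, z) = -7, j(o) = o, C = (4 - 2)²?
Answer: -484/7 ≈ -69.143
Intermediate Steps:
m(U, V) = V² + 5*U (m(U, V) = 5*U + V² = V² + 5*U)
C = 4 (C = 2² = 4)
t(J) = (-20 + J + J²)² (t(J) = ((J² + 5*(-4)) + J)² = ((J² - 20) + J)² = ((-20 + J²) + J)² = (-20 + J + J²)²)
t(j(-7))/w(76, C) = (-20 - 7 + (-7)²)²/(-7) = (-20 - 7 + 49)²*(-⅐) = 22²*(-⅐) = 484*(-⅐) = -484/7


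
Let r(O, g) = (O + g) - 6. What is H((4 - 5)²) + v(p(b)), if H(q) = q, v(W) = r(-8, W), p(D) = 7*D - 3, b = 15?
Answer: 89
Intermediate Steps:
r(O, g) = -6 + O + g
p(D) = -3 + 7*D
v(W) = -14 + W (v(W) = -6 - 8 + W = -14 + W)
H((4 - 5)²) + v(p(b)) = (4 - 5)² + (-14 + (-3 + 7*15)) = (-1)² + (-14 + (-3 + 105)) = 1 + (-14 + 102) = 1 + 88 = 89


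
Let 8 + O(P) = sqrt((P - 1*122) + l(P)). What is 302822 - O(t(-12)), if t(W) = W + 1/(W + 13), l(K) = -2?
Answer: 302830 - 3*I*sqrt(15) ≈ 3.0283e+5 - 11.619*I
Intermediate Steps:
t(W) = W + 1/(13 + W)
O(P) = -8 + sqrt(-124 + P) (O(P) = -8 + sqrt((P - 1*122) - 2) = -8 + sqrt((P - 122) - 2) = -8 + sqrt((-122 + P) - 2) = -8 + sqrt(-124 + P))
302822 - O(t(-12)) = 302822 - (-8 + sqrt(-124 + (1 + (-12)**2 + 13*(-12))/(13 - 12))) = 302822 - (-8 + sqrt(-124 + (1 + 144 - 156)/1)) = 302822 - (-8 + sqrt(-124 + 1*(-11))) = 302822 - (-8 + sqrt(-124 - 11)) = 302822 - (-8 + sqrt(-135)) = 302822 - (-8 + 3*I*sqrt(15)) = 302822 + (8 - 3*I*sqrt(15)) = 302830 - 3*I*sqrt(15)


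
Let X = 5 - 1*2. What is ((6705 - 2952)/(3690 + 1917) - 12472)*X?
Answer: -23308917/623 ≈ -37414.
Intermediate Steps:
X = 3 (X = 5 - 2 = 3)
((6705 - 2952)/(3690 + 1917) - 12472)*X = ((6705 - 2952)/(3690 + 1917) - 12472)*3 = (3753/5607 - 12472)*3 = (3753*(1/5607) - 12472)*3 = (417/623 - 12472)*3 = -7769639/623*3 = -23308917/623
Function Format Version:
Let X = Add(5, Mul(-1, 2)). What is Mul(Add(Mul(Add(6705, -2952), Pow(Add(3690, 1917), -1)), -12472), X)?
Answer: Rational(-23308917, 623) ≈ -37414.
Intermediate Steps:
X = 3 (X = Add(5, -2) = 3)
Mul(Add(Mul(Add(6705, -2952), Pow(Add(3690, 1917), -1)), -12472), X) = Mul(Add(Mul(Add(6705, -2952), Pow(Add(3690, 1917), -1)), -12472), 3) = Mul(Add(Mul(3753, Pow(5607, -1)), -12472), 3) = Mul(Add(Mul(3753, Rational(1, 5607)), -12472), 3) = Mul(Add(Rational(417, 623), -12472), 3) = Mul(Rational(-7769639, 623), 3) = Rational(-23308917, 623)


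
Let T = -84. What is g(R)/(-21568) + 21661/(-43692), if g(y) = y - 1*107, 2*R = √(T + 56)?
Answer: -115627351/235587264 - I*√7/21568 ≈ -0.4908 - 0.00012267*I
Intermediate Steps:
R = I*√7 (R = √(-84 + 56)/2 = √(-28)/2 = (2*I*√7)/2 = I*√7 ≈ 2.6458*I)
g(y) = -107 + y (g(y) = y - 107 = -107 + y)
g(R)/(-21568) + 21661/(-43692) = (-107 + I*√7)/(-21568) + 21661/(-43692) = (-107 + I*√7)*(-1/21568) + 21661*(-1/43692) = (107/21568 - I*√7/21568) - 21661/43692 = -115627351/235587264 - I*√7/21568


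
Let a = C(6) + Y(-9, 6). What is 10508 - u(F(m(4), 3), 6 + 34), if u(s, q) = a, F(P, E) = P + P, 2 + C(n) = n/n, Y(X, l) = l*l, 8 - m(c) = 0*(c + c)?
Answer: 10473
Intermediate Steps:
m(c) = 8 (m(c) = 8 - 0*(c + c) = 8 - 0*2*c = 8 - 1*0 = 8 + 0 = 8)
Y(X, l) = l**2
C(n) = -1 (C(n) = -2 + n/n = -2 + 1 = -1)
a = 35 (a = -1 + 6**2 = -1 + 36 = 35)
F(P, E) = 2*P
u(s, q) = 35
10508 - u(F(m(4), 3), 6 + 34) = 10508 - 1*35 = 10508 - 35 = 10473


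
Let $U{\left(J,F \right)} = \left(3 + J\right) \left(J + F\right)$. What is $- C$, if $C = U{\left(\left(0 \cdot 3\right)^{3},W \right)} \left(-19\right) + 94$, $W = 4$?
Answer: $134$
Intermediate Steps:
$U{\left(J,F \right)} = \left(3 + J\right) \left(F + J\right)$
$C = -134$ ($C = \left(\left(\left(0 \cdot 3\right)^{3}\right)^{2} + 3 \cdot 4 + 3 \left(0 \cdot 3\right)^{3} + 4 \left(0 \cdot 3\right)^{3}\right) \left(-19\right) + 94 = \left(\left(0^{3}\right)^{2} + 12 + 3 \cdot 0^{3} + 4 \cdot 0^{3}\right) \left(-19\right) + 94 = \left(0^{2} + 12 + 3 \cdot 0 + 4 \cdot 0\right) \left(-19\right) + 94 = \left(0 + 12 + 0 + 0\right) \left(-19\right) + 94 = 12 \left(-19\right) + 94 = -228 + 94 = -134$)
$- C = \left(-1\right) \left(-134\right) = 134$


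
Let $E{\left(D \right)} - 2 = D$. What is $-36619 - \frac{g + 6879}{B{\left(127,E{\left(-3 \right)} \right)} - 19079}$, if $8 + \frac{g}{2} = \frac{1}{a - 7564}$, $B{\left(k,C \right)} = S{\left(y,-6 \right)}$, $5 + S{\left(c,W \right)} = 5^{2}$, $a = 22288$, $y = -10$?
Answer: $- \frac{5138047712195}{140312358} \approx -36619.0$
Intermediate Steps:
$E{\left(D \right)} = 2 + D$
$S{\left(c,W \right)} = 20$ ($S{\left(c,W \right)} = -5 + 5^{2} = -5 + 25 = 20$)
$B{\left(k,C \right)} = 20$
$g = - \frac{117791}{7362}$ ($g = -16 + \frac{2}{22288 - 7564} = -16 + \frac{2}{14724} = -16 + 2 \cdot \frac{1}{14724} = -16 + \frac{1}{7362} = - \frac{117791}{7362} \approx -16.0$)
$-36619 - \frac{g + 6879}{B{\left(127,E{\left(-3 \right)} \right)} - 19079} = -36619 - \frac{- \frac{117791}{7362} + 6879}{20 - 19079} = -36619 - \frac{50525407}{7362 \left(-19059\right)} = -36619 - \frac{50525407}{7362} \left(- \frac{1}{19059}\right) = -36619 - - \frac{50525407}{140312358} = -36619 + \frac{50525407}{140312358} = - \frac{5138047712195}{140312358}$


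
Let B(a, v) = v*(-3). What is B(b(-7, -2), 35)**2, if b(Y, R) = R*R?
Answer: 11025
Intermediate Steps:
b(Y, R) = R**2
B(a, v) = -3*v
B(b(-7, -2), 35)**2 = (-3*35)**2 = (-105)**2 = 11025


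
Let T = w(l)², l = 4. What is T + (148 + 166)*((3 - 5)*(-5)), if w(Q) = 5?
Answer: 3165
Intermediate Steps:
T = 25 (T = 5² = 25)
T + (148 + 166)*((3 - 5)*(-5)) = 25 + (148 + 166)*((3 - 5)*(-5)) = 25 + 314*(-2*(-5)) = 25 + 314*10 = 25 + 3140 = 3165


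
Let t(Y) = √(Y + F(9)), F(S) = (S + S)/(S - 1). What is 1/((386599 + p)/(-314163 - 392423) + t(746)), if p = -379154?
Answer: 2630266385/186787032256016 + 124815943849*√2993/186787032256016 ≈ 0.036572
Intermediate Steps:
F(S) = 2*S/(-1 + S) (F(S) = (2*S)/(-1 + S) = 2*S/(-1 + S))
t(Y) = √(9/4 + Y) (t(Y) = √(Y + 2*9/(-1 + 9)) = √(Y + 2*9/8) = √(Y + 2*9*(⅛)) = √(Y + 9/4) = √(9/4 + Y))
1/((386599 + p)/(-314163 - 392423) + t(746)) = 1/((386599 - 379154)/(-314163 - 392423) + √(9 + 4*746)/2) = 1/(7445/(-706586) + √(9 + 2984)/2) = 1/(7445*(-1/706586) + √2993/2) = 1/(-7445/706586 + √2993/2)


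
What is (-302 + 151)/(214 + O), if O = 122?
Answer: -151/336 ≈ -0.44940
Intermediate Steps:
(-302 + 151)/(214 + O) = (-302 + 151)/(214 + 122) = -151/336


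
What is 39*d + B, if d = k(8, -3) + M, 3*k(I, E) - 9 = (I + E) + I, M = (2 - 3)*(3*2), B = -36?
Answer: 16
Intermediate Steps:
M = -6 (M = -1*6 = -6)
k(I, E) = 3 + E/3 + 2*I/3 (k(I, E) = 3 + ((I + E) + I)/3 = 3 + ((E + I) + I)/3 = 3 + (E + 2*I)/3 = 3 + (E/3 + 2*I/3) = 3 + E/3 + 2*I/3)
d = 4/3 (d = (3 + (1/3)*(-3) + (2/3)*8) - 6 = (3 - 1 + 16/3) - 6 = 22/3 - 6 = 4/3 ≈ 1.3333)
39*d + B = 39*(4/3) - 36 = 52 - 36 = 16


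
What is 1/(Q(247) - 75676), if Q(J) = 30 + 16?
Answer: -1/75630 ≈ -1.3222e-5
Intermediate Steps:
Q(J) = 46
1/(Q(247) - 75676) = 1/(46 - 75676) = 1/(-75630) = -1/75630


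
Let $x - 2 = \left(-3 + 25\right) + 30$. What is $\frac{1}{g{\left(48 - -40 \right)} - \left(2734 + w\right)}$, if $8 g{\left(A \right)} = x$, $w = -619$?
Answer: $- \frac{4}{8433} \approx -0.00047433$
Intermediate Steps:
$x = 54$ ($x = 2 + \left(\left(-3 + 25\right) + 30\right) = 2 + \left(22 + 30\right) = 2 + 52 = 54$)
$g{\left(A \right)} = \frac{27}{4}$ ($g{\left(A \right)} = \frac{1}{8} \cdot 54 = \frac{27}{4}$)
$\frac{1}{g{\left(48 - -40 \right)} - \left(2734 + w\right)} = \frac{1}{\frac{27}{4} - 2115} = \frac{1}{- \frac{8433}{4}} = - \frac{4}{8433}$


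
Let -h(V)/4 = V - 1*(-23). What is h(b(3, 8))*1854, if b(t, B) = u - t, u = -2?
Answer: -133488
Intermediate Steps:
b(t, B) = -2 - t
h(V) = -92 - 4*V (h(V) = -4*(V - 1*(-23)) = -4*(V + 23) = -4*(23 + V) = -92 - 4*V)
h(b(3, 8))*1854 = (-92 - 4*(-2 - 1*3))*1854 = (-92 - 4*(-2 - 3))*1854 = (-92 - 4*(-5))*1854 = (-92 + 20)*1854 = -72*1854 = -133488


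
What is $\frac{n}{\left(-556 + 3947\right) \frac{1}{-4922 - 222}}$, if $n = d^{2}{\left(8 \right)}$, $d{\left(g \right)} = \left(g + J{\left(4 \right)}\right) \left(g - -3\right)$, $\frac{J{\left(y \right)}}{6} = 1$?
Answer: $- \frac{121995104}{3391} \approx -35976.0$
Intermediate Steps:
$J{\left(y \right)} = 6$ ($J{\left(y \right)} = 6 \cdot 1 = 6$)
$d{\left(g \right)} = \left(3 + g\right) \left(6 + g\right)$ ($d{\left(g \right)} = \left(g + 6\right) \left(g - -3\right) = \left(6 + g\right) \left(g + 3\right) = \left(6 + g\right) \left(3 + g\right) = \left(3 + g\right) \left(6 + g\right)$)
$n = 23716$ ($n = \left(18 + 8^{2} + 9 \cdot 8\right)^{2} = \left(18 + 64 + 72\right)^{2} = 154^{2} = 23716$)
$\frac{n}{\left(-556 + 3947\right) \frac{1}{-4922 - 222}} = \frac{23716}{\left(-556 + 3947\right) \frac{1}{-4922 - 222}} = \frac{23716}{3391 \frac{1}{-5144}} = \frac{23716}{3391 \left(- \frac{1}{5144}\right)} = \frac{23716}{- \frac{3391}{5144}} = 23716 \left(- \frac{5144}{3391}\right) = - \frac{121995104}{3391}$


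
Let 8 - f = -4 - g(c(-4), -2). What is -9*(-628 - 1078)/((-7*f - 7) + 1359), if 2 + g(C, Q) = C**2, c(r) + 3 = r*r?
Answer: 1706/11 ≈ 155.09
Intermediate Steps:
c(r) = -3 + r**2 (c(r) = -3 + r*r = -3 + r**2)
g(C, Q) = -2 + C**2
f = 179 (f = 8 - (-4 - (-2 + (-3 + (-4)**2)**2)) = 8 - (-4 - (-2 + (-3 + 16)**2)) = 8 - (-4 - (-2 + 13**2)) = 8 - (-4 - (-2 + 169)) = 8 - (-4 - 1*167) = 8 - (-4 - 167) = 8 - 1*(-171) = 8 + 171 = 179)
-9*(-628 - 1078)/((-7*f - 7) + 1359) = -9*(-628 - 1078)/((-7*179 - 7) + 1359) = -(-15354)/((-1253 - 7) + 1359) = -(-15354)/(-1260 + 1359) = -(-15354)/99 = -9*(-1706/99) = 1706/11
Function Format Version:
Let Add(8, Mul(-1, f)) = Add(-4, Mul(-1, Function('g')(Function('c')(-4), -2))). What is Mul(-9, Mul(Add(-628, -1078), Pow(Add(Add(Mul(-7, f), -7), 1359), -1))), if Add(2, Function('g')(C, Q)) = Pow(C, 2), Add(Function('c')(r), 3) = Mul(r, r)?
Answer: Rational(1706, 11) ≈ 155.09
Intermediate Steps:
Function('c')(r) = Add(-3, Pow(r, 2)) (Function('c')(r) = Add(-3, Mul(r, r)) = Add(-3, Pow(r, 2)))
Function('g')(C, Q) = Add(-2, Pow(C, 2))
f = 179 (f = Add(8, Mul(-1, Add(-4, Mul(-1, Add(-2, Pow(Add(-3, Pow(-4, 2)), 2)))))) = Add(8, Mul(-1, Add(-4, Mul(-1, Add(-2, Pow(Add(-3, 16), 2)))))) = Add(8, Mul(-1, Add(-4, Mul(-1, Add(-2, Pow(13, 2)))))) = Add(8, Mul(-1, Add(-4, Mul(-1, Add(-2, 169))))) = Add(8, Mul(-1, Add(-4, Mul(-1, 167)))) = Add(8, Mul(-1, Add(-4, -167))) = Add(8, Mul(-1, -171)) = Add(8, 171) = 179)
Mul(-9, Mul(Add(-628, -1078), Pow(Add(Add(Mul(-7, f), -7), 1359), -1))) = Mul(-9, Mul(Add(-628, -1078), Pow(Add(Add(Mul(-7, 179), -7), 1359), -1))) = Mul(-9, Mul(-1706, Pow(Add(Add(-1253, -7), 1359), -1))) = Mul(-9, Mul(-1706, Pow(Add(-1260, 1359), -1))) = Mul(-9, Mul(-1706, Pow(99, -1))) = Mul(-9, Mul(-1706, Rational(1, 99))) = Mul(-9, Rational(-1706, 99)) = Rational(1706, 11)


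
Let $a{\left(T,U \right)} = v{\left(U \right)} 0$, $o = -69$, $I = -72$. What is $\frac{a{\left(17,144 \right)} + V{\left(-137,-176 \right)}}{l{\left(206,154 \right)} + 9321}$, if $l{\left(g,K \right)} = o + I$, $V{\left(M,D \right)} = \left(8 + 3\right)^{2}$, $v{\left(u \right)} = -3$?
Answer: $\frac{121}{9180} \approx 0.013181$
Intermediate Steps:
$V{\left(M,D \right)} = 121$ ($V{\left(M,D \right)} = 11^{2} = 121$)
$l{\left(g,K \right)} = -141$ ($l{\left(g,K \right)} = -69 - 72 = -141$)
$a{\left(T,U \right)} = 0$ ($a{\left(T,U \right)} = \left(-3\right) 0 = 0$)
$\frac{a{\left(17,144 \right)} + V{\left(-137,-176 \right)}}{l{\left(206,154 \right)} + 9321} = \frac{0 + 121}{-141 + 9321} = \frac{121}{9180}$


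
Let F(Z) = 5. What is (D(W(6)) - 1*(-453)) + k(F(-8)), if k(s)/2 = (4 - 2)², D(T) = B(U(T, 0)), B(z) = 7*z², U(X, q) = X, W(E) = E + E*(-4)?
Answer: 2729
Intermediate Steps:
W(E) = -3*E (W(E) = E - 4*E = -3*E)
D(T) = 7*T²
k(s) = 8 (k(s) = 2*(4 - 2)² = 2*2² = 2*4 = 8)
(D(W(6)) - 1*(-453)) + k(F(-8)) = (7*(-3*6)² - 1*(-453)) + 8 = (7*(-18)² + 453) + 8 = (7*324 + 453) + 8 = (2268 + 453) + 8 = 2721 + 8 = 2729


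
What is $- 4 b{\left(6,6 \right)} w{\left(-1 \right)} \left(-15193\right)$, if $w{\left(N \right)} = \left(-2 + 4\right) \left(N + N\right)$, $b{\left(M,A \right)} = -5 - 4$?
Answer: $2187792$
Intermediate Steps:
$b{\left(M,A \right)} = -9$
$w{\left(N \right)} = 4 N$ ($w{\left(N \right)} = 2 \cdot 2 N = 4 N$)
$- 4 b{\left(6,6 \right)} w{\left(-1 \right)} \left(-15193\right) = \left(-4\right) \left(-9\right) 4 \left(-1\right) \left(-15193\right) = 36 \left(-4\right) \left(-15193\right) = \left(-144\right) \left(-15193\right) = 2187792$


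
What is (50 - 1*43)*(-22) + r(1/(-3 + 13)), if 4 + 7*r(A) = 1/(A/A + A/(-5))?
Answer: -52968/343 ≈ -154.43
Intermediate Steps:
r(A) = -4/7 + 1/(7*(1 - A/5)) (r(A) = -4/7 + 1/(7*(A/A + A/(-5))) = -4/7 + 1/(7*(1 + A*(-⅕))) = -4/7 + 1/(7*(1 - A/5)))
(50 - 1*43)*(-22) + r(1/(-3 + 13)) = (50 - 1*43)*(-22) + (15 - 4/(-3 + 13))/(7*(-5 + 1/(-3 + 13))) = (50 - 43)*(-22) + (15 - 4/10)/(7*(-5 + 1/10)) = 7*(-22) + (15 - 4*⅒)/(7*(-5 + ⅒)) = -154 + (15 - ⅖)/(7*(-49/10)) = -154 + (⅐)*(-10/49)*(73/5) = -154 - 146/343 = -52968/343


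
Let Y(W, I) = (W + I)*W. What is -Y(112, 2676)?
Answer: -312256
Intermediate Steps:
Y(W, I) = W*(I + W) (Y(W, I) = (I + W)*W = W*(I + W))
-Y(112, 2676) = -112*(2676 + 112) = -112*2788 = -1*312256 = -312256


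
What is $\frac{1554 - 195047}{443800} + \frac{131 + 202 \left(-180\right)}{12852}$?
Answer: $- \frac{663042937}{203704200} \approx -3.2549$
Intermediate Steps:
$\frac{1554 - 195047}{443800} + \frac{131 + 202 \left(-180\right)}{12852} = \left(1554 - 195047\right) \frac{1}{443800} + \left(131 - 36360\right) \frac{1}{12852} = \left(-193493\right) \frac{1}{443800} - \frac{36229}{12852} = - \frac{193493}{443800} - \frac{36229}{12852} = - \frac{663042937}{203704200}$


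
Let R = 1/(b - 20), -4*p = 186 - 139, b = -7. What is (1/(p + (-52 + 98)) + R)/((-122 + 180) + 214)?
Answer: -29/1006128 ≈ -2.8823e-5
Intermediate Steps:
p = -47/4 (p = -(186 - 139)/4 = -¼*47 = -47/4 ≈ -11.750)
R = -1/27 (R = 1/(-7 - 20) = 1/(-27) = -1/27 ≈ -0.037037)
(1/(p + (-52 + 98)) + R)/((-122 + 180) + 214) = (1/(-47/4 + (-52 + 98)) - 1/27)/((-122 + 180) + 214) = (1/(-47/4 + 46) - 1/27)/(58 + 214) = (1/(137/4) - 1/27)/272 = (4/137 - 1/27)*(1/272) = -29/3699*1/272 = -29/1006128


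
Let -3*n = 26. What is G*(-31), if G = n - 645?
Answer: 60791/3 ≈ 20264.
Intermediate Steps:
n = -26/3 (n = -1/3*26 = -26/3 ≈ -8.6667)
G = -1961/3 (G = -26/3 - 645 = -1961/3 ≈ -653.67)
G*(-31) = -1961/3*(-31) = 60791/3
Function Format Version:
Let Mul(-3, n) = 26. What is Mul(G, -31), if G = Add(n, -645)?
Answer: Rational(60791, 3) ≈ 20264.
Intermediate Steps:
n = Rational(-26, 3) (n = Mul(Rational(-1, 3), 26) = Rational(-26, 3) ≈ -8.6667)
G = Rational(-1961, 3) (G = Add(Rational(-26, 3), -645) = Rational(-1961, 3) ≈ -653.67)
Mul(G, -31) = Mul(Rational(-1961, 3), -31) = Rational(60791, 3)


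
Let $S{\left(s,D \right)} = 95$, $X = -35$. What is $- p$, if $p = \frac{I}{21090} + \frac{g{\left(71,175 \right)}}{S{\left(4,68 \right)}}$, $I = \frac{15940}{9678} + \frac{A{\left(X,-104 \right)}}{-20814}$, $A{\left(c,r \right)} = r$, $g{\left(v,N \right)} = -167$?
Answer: $\frac{311157317764}{177013547595} \approx 1.7578$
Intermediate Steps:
$I = \frac{27731806}{16786491}$ ($I = \frac{15940}{9678} - \frac{104}{-20814} = 15940 \cdot \frac{1}{9678} - - \frac{52}{10407} = \frac{7970}{4839} + \frac{52}{10407} = \frac{27731806}{16786491} \approx 1.652$)
$p = - \frac{311157317764}{177013547595}$ ($p = \frac{27731806}{16786491 \cdot 21090} - \frac{167}{95} = \frac{27731806}{16786491} \cdot \frac{1}{21090} - \frac{167}{95} = \frac{13865903}{177013547595} - \frac{167}{95} = - \frac{311157317764}{177013547595} \approx -1.7578$)
$- p = \left(-1\right) \left(- \frac{311157317764}{177013547595}\right) = \frac{311157317764}{177013547595}$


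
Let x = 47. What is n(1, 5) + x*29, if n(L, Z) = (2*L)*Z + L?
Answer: 1374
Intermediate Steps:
n(L, Z) = L + 2*L*Z (n(L, Z) = 2*L*Z + L = L + 2*L*Z)
n(1, 5) + x*29 = 1*(1 + 2*5) + 47*29 = 1*(1 + 10) + 1363 = 1*11 + 1363 = 11 + 1363 = 1374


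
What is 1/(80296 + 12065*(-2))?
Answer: 1/56166 ≈ 1.7804e-5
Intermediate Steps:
1/(80296 + 12065*(-2)) = 1/(80296 - 24130) = 1/56166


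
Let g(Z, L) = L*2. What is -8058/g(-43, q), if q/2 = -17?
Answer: 237/2 ≈ 118.50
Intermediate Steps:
q = -34 (q = 2*(-17) = -34)
g(Z, L) = 2*L
-8058/g(-43, q) = -8058/(2*(-34)) = -8058/(-68) = -8058*(-1/68) = 237/2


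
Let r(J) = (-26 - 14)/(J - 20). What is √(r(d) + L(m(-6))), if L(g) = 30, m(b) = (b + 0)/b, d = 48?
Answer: 10*√14/7 ≈ 5.3452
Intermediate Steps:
m(b) = 1 (m(b) = b/b = 1)
r(J) = -40/(-20 + J)
√(r(d) + L(m(-6))) = √(-40/(-20 + 48) + 30) = √(-40/28 + 30) = √(-40*1/28 + 30) = √(-10/7 + 30) = √(200/7) = 10*√14/7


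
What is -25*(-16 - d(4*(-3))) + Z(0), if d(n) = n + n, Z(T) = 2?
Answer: -198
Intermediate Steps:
d(n) = 2*n
-25*(-16 - d(4*(-3))) + Z(0) = -25*(-16 - 2*4*(-3)) + 2 = -25*(-16 - 2*(-12)) + 2 = -25*(-16 - 1*(-24)) + 2 = -25*(-16 + 24) + 2 = -25*8 + 2 = -200 + 2 = -198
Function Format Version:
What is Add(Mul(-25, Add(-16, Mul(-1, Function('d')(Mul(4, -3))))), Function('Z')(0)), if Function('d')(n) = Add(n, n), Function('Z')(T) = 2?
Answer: -198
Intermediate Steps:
Function('d')(n) = Mul(2, n)
Add(Mul(-25, Add(-16, Mul(-1, Function('d')(Mul(4, -3))))), Function('Z')(0)) = Add(Mul(-25, Add(-16, Mul(-1, Mul(2, Mul(4, -3))))), 2) = Add(Mul(-25, Add(-16, Mul(-1, Mul(2, -12)))), 2) = Add(Mul(-25, Add(-16, Mul(-1, -24))), 2) = Add(Mul(-25, Add(-16, 24)), 2) = Add(Mul(-25, 8), 2) = Add(-200, 2) = -198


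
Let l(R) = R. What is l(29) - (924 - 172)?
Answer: -723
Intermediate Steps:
l(29) - (924 - 172) = 29 - (924 - 172) = 29 - 1*752 = 29 - 752 = -723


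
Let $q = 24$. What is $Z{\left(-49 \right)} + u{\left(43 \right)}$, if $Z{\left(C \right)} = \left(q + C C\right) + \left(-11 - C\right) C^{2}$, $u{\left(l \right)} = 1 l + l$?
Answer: $93749$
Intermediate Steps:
$u{\left(l \right)} = 2 l$ ($u{\left(l \right)} = l + l = 2 l$)
$Z{\left(C \right)} = 24 + C^{2} + C^{2} \left(-11 - C\right)$ ($Z{\left(C \right)} = \left(24 + C C\right) + \left(-11 - C\right) C^{2} = \left(24 + C^{2}\right) + C^{2} \left(-11 - C\right) = 24 + C^{2} + C^{2} \left(-11 - C\right)$)
$Z{\left(-49 \right)} + u{\left(43 \right)} = \left(24 - \left(-49\right)^{3} - 10 \left(-49\right)^{2}\right) + 2 \cdot 43 = \left(24 - -117649 - 24010\right) + 86 = \left(24 + 117649 - 24010\right) + 86 = 93663 + 86 = 93749$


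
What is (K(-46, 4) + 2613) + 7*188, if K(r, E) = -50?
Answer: 3879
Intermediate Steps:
(K(-46, 4) + 2613) + 7*188 = (-50 + 2613) + 7*188 = 2563 + 1316 = 3879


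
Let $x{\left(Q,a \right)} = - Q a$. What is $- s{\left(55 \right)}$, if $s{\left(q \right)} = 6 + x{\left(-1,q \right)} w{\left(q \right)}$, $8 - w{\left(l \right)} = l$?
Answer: $2579$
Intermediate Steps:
$w{\left(l \right)} = 8 - l$
$x{\left(Q,a \right)} = - Q a$
$s{\left(q \right)} = 6 + q \left(8 - q\right)$ ($s{\left(q \right)} = 6 + \left(-1\right) \left(-1\right) q \left(8 - q\right) = 6 + q \left(8 - q\right)$)
$- s{\left(55 \right)} = - (6 - 55 \left(-8 + 55\right)) = - (6 - 55 \cdot 47) = - (6 - 2585) = \left(-1\right) \left(-2579\right) = 2579$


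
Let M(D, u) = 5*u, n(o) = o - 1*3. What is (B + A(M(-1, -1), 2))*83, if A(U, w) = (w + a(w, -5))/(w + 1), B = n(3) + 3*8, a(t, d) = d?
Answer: 1909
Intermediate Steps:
n(o) = -3 + o (n(o) = o - 3 = -3 + o)
B = 24 (B = (-3 + 3) + 3*8 = 0 + 24 = 24)
A(U, w) = (-5 + w)/(1 + w) (A(U, w) = (w - 5)/(w + 1) = (-5 + w)/(1 + w))
(B + A(M(-1, -1), 2))*83 = (24 + (-5 + 2)/(1 + 2))*83 = (24 - 3/3)*83 = (24 + (⅓)*(-3))*83 = (24 - 1)*83 = 23*83 = 1909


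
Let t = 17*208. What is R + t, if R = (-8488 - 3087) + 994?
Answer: -7045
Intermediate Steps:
R = -10581 (R = -11575 + 994 = -10581)
t = 3536
R + t = -10581 + 3536 = -7045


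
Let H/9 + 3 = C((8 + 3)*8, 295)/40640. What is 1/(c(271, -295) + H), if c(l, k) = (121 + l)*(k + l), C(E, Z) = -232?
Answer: -5080/47930061 ≈ -0.00010599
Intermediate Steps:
H = -137421/5080 (H = -27 + 9*(-232/40640) = -27 + 9*(-232*1/40640) = -27 + 9*(-29/5080) = -27 - 261/5080 = -137421/5080 ≈ -27.051)
1/(c(271, -295) + H) = 1/((271² + 121*(-295) + 121*271 - 295*271) - 137421/5080) = 1/((73441 - 35695 + 32791 - 79945) - 137421/5080) = 1/(-9408 - 137421/5080) = 1/(-47930061/5080) = -5080/47930061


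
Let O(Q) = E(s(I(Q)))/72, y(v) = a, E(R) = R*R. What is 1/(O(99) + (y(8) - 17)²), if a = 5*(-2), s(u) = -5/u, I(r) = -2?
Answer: 288/209977 ≈ 0.0013716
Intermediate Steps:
a = -10
E(R) = R²
y(v) = -10
O(Q) = 25/288 (O(Q) = (-5/(-2))²/72 = (-5*(-½))²*(1/72) = (5/2)²*(1/72) = (25/4)*(1/72) = 25/288)
1/(O(99) + (y(8) - 17)²) = 1/(25/288 + (-10 - 17)²) = 1/(25/288 + (-27)²) = 1/(25/288 + 729) = 1/(209977/288) = 288/209977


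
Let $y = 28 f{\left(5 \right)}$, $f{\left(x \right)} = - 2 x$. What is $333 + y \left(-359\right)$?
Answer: $100853$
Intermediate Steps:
$y = -280$ ($y = 28 \left(\left(-2\right) 5\right) = 28 \left(-10\right) = -280$)
$333 + y \left(-359\right) = 333 - -100520 = 333 + 100520 = 100853$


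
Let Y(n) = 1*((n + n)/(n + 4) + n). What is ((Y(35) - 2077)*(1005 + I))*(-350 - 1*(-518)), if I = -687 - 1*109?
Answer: -931263872/13 ≈ -7.1636e+7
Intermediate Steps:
I = -796 (I = -687 - 109 = -796)
Y(n) = n + 2*n/(4 + n) (Y(n) = 1*((2*n)/(4 + n) + n) = 1*(2*n/(4 + n) + n) = 1*(n + 2*n/(4 + n)) = n + 2*n/(4 + n))
((Y(35) - 2077)*(1005 + I))*(-350 - 1*(-518)) = ((35*(6 + 35)/(4 + 35) - 2077)*(1005 - 796))*(-350 - 1*(-518)) = ((35*41/39 - 2077)*209)*(-350 + 518) = ((35*(1/39)*41 - 2077)*209)*168 = ((1435/39 - 2077)*209)*168 = -79568/39*209*168 = -16629712/39*168 = -931263872/13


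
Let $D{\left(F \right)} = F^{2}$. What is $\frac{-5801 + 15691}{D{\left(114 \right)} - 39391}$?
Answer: $- \frac{1978}{5279} \approx -0.37469$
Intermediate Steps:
$\frac{-5801 + 15691}{D{\left(114 \right)} - 39391} = \frac{-5801 + 15691}{114^{2} - 39391} = \frac{9890}{12996 - 39391} = \frac{9890}{-26395} = 9890 \left(- \frac{1}{26395}\right) = - \frac{1978}{5279}$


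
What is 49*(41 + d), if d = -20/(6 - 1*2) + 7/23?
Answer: 40915/23 ≈ 1778.9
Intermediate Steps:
d = -108/23 (d = -20/(6 - 2) + 7*(1/23) = -20/(1*4) + 7/23 = -20/4 + 7/23 = -20*1/4 + 7/23 = -5 + 7/23 = -108/23 ≈ -4.6956)
49*(41 + d) = 49*(41 - 108/23) = 49*(835/23) = 40915/23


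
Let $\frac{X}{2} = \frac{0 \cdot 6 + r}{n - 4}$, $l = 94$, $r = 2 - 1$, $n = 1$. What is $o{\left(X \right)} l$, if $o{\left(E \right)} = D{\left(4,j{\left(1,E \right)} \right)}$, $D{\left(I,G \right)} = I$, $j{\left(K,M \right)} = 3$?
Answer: $376$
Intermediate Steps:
$r = 1$ ($r = 2 - 1 = 1$)
$X = - \frac{2}{3}$ ($X = 2 \frac{0 \cdot 6 + 1}{1 - 4} = 2 \frac{0 + 1}{-3} = 2 \cdot 1 \left(- \frac{1}{3}\right) = 2 \left(- \frac{1}{3}\right) = - \frac{2}{3} \approx -0.66667$)
$o{\left(E \right)} = 4$
$o{\left(X \right)} l = 4 \cdot 94 = 376$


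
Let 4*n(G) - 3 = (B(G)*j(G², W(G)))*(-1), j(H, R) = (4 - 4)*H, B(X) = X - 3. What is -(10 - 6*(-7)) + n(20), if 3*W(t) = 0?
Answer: -205/4 ≈ -51.250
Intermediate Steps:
W(t) = 0 (W(t) = (⅓)*0 = 0)
B(X) = -3 + X
j(H, R) = 0 (j(H, R) = 0*H = 0)
n(G) = ¾ (n(G) = ¾ + (((-3 + G)*0)*(-1))/4 = ¾ + (0*(-1))/4 = ¾ + (¼)*0 = ¾ + 0 = ¾)
-(10 - 6*(-7)) + n(20) = -(10 - 6*(-7)) + ¾ = -(10 + 42) + ¾ = -1*52 + ¾ = -52 + ¾ = -205/4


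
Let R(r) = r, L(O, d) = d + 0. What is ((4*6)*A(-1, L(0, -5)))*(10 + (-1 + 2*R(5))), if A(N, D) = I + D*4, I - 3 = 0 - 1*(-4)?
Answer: -5928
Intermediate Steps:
L(O, d) = d
I = 7 (I = 3 + (0 - 1*(-4)) = 3 + (0 + 4) = 3 + 4 = 7)
A(N, D) = 7 + 4*D (A(N, D) = 7 + D*4 = 7 + 4*D)
((4*6)*A(-1, L(0, -5)))*(10 + (-1 + 2*R(5))) = ((4*6)*(7 + 4*(-5)))*(10 + (-1 + 2*5)) = (24*(7 - 20))*(10 + (-1 + 10)) = (24*(-13))*(10 + 9) = -312*19 = -5928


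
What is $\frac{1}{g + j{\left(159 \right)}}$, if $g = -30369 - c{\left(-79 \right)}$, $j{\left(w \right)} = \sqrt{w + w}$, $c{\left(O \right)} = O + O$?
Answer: $- \frac{30211}{912704203} - \frac{\sqrt{318}}{912704203} \approx -3.312 \cdot 10^{-5}$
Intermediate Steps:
$c{\left(O \right)} = 2 O$
$j{\left(w \right)} = \sqrt{2} \sqrt{w}$ ($j{\left(w \right)} = \sqrt{2 w} = \sqrt{2} \sqrt{w}$)
$g = -30211$ ($g = -30369 - 2 \left(-79\right) = -30369 - -158 = -30369 + 158 = -30211$)
$\frac{1}{g + j{\left(159 \right)}} = \frac{1}{-30211 + \sqrt{2} \sqrt{159}} = \frac{1}{-30211 + \sqrt{318}}$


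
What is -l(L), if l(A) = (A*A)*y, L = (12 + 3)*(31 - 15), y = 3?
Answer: -172800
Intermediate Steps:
L = 240 (L = 15*16 = 240)
l(A) = 3*A**2 (l(A) = (A*A)*3 = A**2*3 = 3*A**2)
-l(L) = -3*240**2 = -3*57600 = -1*172800 = -172800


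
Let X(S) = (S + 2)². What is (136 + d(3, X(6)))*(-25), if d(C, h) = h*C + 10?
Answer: -8450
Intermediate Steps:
X(S) = (2 + S)²
d(C, h) = 10 + C*h (d(C, h) = C*h + 10 = 10 + C*h)
(136 + d(3, X(6)))*(-25) = (136 + (10 + 3*(2 + 6)²))*(-25) = (136 + (10 + 3*8²))*(-25) = (136 + (10 + 3*64))*(-25) = (136 + (10 + 192))*(-25) = (136 + 202)*(-25) = 338*(-25) = -8450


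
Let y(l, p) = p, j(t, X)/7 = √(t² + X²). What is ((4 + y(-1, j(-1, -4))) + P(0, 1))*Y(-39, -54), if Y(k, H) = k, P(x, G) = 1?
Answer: -195 - 273*√17 ≈ -1320.6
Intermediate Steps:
j(t, X) = 7*√(X² + t²) (j(t, X) = 7*√(t² + X²) = 7*√(X² + t²))
((4 + y(-1, j(-1, -4))) + P(0, 1))*Y(-39, -54) = ((4 + 7*√((-4)² + (-1)²)) + 1)*(-39) = ((4 + 7*√(16 + 1)) + 1)*(-39) = ((4 + 7*√17) + 1)*(-39) = (5 + 7*√17)*(-39) = -195 - 273*√17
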